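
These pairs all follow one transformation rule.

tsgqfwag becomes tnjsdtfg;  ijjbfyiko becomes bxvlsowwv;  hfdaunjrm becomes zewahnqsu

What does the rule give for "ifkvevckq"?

dxpirixsv

Looking at the pairs, the operation is to reverse the string, then shift every letter 13 places forward in the alphabet (wrapping around) — i.e. ROT13.
"ifkvevckq" → "qkcvevkfi" → "dxpirixsv".
(Check on "ijjbfyiko": → "okiyfbjji" → "bxvlsowwv" ✓)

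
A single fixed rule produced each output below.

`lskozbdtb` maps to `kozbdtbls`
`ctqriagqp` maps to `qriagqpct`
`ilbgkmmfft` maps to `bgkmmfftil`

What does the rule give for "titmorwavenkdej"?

What's happening: move the first 2 characters to the end (rotate left by 2).
Doing the same to "titmorwavenkdej": "tmorwavenkdejti".

tmorwavenkdejti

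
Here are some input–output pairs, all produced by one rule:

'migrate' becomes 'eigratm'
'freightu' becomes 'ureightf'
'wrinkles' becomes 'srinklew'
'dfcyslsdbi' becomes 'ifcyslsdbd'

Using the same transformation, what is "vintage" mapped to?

eintagv

Each output is the input with this applied: swap the first and last characters.
On "vintage" that produces "eintagv".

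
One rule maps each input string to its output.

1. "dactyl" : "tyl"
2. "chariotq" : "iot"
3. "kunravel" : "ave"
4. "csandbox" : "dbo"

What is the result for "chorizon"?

What's happening: swap the front and back halves of the string, then keep only the first 3 characters.
For "chorizon", step one produces "izonchor"; step two turns that into "izo".
(Check on "chariotq": → "iotqchar" → "iot" ✓)

izo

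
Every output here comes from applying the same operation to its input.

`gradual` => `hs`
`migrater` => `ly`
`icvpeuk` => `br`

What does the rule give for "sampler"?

ly

Each output is the input with this applied: shift every letter 7 places forward in the alphabet (wrapping around), then keep only the last 2 characters.
On "sampler": the first step gives "zhtwsly", and the second then gives "ly".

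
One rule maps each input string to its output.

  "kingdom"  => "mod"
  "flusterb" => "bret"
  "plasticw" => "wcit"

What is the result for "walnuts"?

stu

Each output is the input with this applied: take characters alternately from the front and the back (1st, last, 2nd, 2nd-last, ...), then keep every other character starting from the second (positions 2nd, 4th, 6th, ...).
For "walnuts", step one produces "wsatlun"; step two turns that into "stu".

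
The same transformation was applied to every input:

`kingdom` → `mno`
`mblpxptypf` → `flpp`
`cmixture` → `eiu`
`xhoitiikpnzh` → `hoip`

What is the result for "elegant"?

What's happening: move the last character to the front, then keep one character in every 3, starting at position 1 (positions 1st, 4th, 7th, ...).
Applying both steps to "elegant": "telegan", then "ten".

ten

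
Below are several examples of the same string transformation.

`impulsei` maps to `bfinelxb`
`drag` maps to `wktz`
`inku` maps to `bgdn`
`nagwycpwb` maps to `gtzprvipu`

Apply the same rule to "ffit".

Rule — shift every letter 7 places backward in the alphabet (wrapping around).
On "ffit" that produces "yybm".

yybm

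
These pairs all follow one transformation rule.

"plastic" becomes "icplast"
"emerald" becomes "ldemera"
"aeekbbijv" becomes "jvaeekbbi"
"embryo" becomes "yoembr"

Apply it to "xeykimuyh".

yhxeykimu

In each case the input is transformed by: move the last 2 characters to the front (rotate right by 2).
So "xeykimuyh" becomes "yhxeykimu".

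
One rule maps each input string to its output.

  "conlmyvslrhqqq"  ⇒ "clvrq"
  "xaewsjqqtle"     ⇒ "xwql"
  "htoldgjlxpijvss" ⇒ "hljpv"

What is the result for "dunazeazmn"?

Each output is the input with this applied: keep one character in every 3, starting at position 1 (positions 1st, 4th, 7th, ...).
Doing the same to "dunazeazmn": "daan".

daan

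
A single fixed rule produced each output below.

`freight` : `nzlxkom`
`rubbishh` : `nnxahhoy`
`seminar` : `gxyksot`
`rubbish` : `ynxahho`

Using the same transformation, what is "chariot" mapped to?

Rule — move the last 2 characters to the front (rotate right by 2), then shift every letter 6 places forward in the alphabet (wrapping around).
On "chariot": the first step gives "otchari", and the second then gives "uzingxo".

uzingxo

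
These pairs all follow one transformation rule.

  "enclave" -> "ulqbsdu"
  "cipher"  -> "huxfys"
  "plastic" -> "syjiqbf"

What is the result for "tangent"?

jduwdqj

Each output is the input with this applied: shift every letter 10 places backward in the alphabet (wrapping around), then reverse the string.
Starting from "tangent": after the first operation, "jqdwudj"; after the second, "jduwdqj".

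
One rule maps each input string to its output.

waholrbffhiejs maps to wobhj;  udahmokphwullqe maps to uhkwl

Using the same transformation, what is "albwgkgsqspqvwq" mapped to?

The rule is to keep one character in every 3, starting at position 1 (positions 1st, 4th, 7th, ...).
"albwgkgsqspqvwq" → "awgsv".

awgsv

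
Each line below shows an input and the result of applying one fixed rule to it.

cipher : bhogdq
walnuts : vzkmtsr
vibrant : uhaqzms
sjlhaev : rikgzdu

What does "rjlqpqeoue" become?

qikpopdntd

In each case the input is transformed by: shift every letter 1 place backward in the alphabet (wrapping around).
So "rjlqpqeoue" becomes "qikpopdntd".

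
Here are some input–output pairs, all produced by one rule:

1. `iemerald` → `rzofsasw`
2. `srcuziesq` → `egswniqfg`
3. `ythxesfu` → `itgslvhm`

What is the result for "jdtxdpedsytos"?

gchmgrsdrlhrx

The rule is to reverse the string, then shift every letter 12 places backward in the alphabet (wrapping around).
Starting from "jdtxdpedsytos": after the first operation, "sotysdepdxtdj"; after the second, "gchmgrsdrlhrx".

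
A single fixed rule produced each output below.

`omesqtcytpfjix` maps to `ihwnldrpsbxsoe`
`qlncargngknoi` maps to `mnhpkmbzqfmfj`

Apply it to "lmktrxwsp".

vrokljsqw

Rule — shift every letter 1 place backward in the alphabet (wrapping around), then move the last 3 characters to the front (rotate right by 3).
On "lmktrxwsp": the first step gives "kljsqwvro", and the second then gives "vrokljsqw".
(Check on "qlncargngknoi": → "pkmbzqfmfjmnh" → "mnhpkmbzqfmfj" ✓)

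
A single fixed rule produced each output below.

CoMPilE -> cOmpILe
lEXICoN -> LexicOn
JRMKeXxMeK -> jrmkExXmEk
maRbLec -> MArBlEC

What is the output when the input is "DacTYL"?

In each case the input is transformed by: flip the case of every letter.
On "DacTYL" that produces "dACtyl".

dACtyl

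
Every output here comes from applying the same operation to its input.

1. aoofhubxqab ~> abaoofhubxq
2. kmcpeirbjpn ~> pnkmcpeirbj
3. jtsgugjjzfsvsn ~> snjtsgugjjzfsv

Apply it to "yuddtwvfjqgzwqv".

qvyuddtwvfjqgzw

Rule — move the last 2 characters to the front (rotate right by 2).
On "yuddtwvfjqgzwqv" that produces "qvyuddtwvfjqgzw".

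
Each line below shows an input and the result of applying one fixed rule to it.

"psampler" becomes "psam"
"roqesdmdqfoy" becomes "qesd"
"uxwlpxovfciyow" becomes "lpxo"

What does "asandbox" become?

Looking at the pairs, the operation is to swap the front and back halves of the string, then keep only the last 4 characters.
For "asandbox" the result is "asan".
(Check on "uxwlpxovfciyow": → "vfciyowuxwlpxo" → "lpxo" ✓)

asan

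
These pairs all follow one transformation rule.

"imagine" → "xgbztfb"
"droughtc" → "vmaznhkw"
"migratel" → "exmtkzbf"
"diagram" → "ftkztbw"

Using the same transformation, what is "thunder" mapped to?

kxwgnam

Each output is the input with this applied: shift every letter 7 places backward in the alphabet (wrapping around), then reverse the string.
On "thunder": the first step gives "mangwxk", and the second then gives "kxwgnam".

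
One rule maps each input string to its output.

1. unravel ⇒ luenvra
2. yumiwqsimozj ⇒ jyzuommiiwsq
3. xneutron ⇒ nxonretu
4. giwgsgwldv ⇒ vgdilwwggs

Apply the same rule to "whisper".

rwehpis

Each output is the input with this applied: take characters alternately from the front and the back (1st, last, 2nd, 2nd-last, ...), then swap each adjacent pair of characters (1↔2, 3↔4, ...).
Starting from "whisper": after the first operation, "wrheips"; after the second, "rwehpis".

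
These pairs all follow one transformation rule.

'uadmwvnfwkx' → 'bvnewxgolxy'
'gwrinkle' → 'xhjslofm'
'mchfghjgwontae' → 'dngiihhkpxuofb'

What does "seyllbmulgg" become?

ftmzcmvnhmh

Rule — shift every letter 1 place forward in the alphabet (wrapping around), then swap each adjacent pair of characters (1↔2, 3↔4, ...).
Starting from "seyllbmulgg": after the first operation, "tfzmmcnvmhh"; after the second, "ftmzcmvnhmh".
(Check on "gwrinkle": → "hxsjolmf" → "xhjslofm" ✓)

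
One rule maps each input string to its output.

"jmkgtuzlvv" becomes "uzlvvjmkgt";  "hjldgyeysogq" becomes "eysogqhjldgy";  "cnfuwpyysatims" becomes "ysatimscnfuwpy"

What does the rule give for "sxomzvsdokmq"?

sdokmqsxomzv

The rule is to swap the front and back halves of the string.
For "sxomzvsdokmq" the result is "sdokmqsxomzv".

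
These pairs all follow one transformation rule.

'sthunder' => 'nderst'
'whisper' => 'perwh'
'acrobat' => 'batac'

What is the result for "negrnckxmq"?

What's happening: move the first 2 characters to the end (rotate left by 2), then delete the first 2 characters.
Working it through for "negrnckxmq": intermediate "grnckxmqne", final "nckxmqne".
(Check on "acrobat": → "robatac" → "batac" ✓)

nckxmqne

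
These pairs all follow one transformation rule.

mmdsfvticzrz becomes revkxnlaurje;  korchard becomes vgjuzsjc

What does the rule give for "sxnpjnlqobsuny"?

qpfhbfdigtkmfk

In each case the input is transformed by: shift every letter 8 places backward in the alphabet (wrapping around), then swap the first and last characters.
Applying both steps to "sxnpjnlqobsuny": "kpfhbfdigtkmfq", then "qpfhbfdigtkmfk".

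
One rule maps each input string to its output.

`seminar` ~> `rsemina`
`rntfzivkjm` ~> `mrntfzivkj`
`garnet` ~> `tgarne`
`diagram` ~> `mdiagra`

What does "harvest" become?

tharves

The transformation: move the last character to the front.
Doing the same to "harvest": "tharves".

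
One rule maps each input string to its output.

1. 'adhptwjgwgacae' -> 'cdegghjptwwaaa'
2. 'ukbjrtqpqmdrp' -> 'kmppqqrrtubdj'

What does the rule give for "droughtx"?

What's happening: sort the characters into alphabetical order, then move the first 3 characters to the end (rotate left by 3).
Working it through for "droughtx": intermediate "dghortux", final "ortuxdgh".

ortuxdgh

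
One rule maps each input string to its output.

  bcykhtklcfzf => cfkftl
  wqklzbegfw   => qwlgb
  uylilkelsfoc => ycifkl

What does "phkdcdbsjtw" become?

Rule — keep every other character starting from the second (positions 2nd, 4th, 6th, ...), then take characters alternately from the front and the back (1st, last, 2nd, 2nd-last, ...).
Starting from "phkdcdbsjtw": after the first operation, "hddst"; after the second, "htdsd".

htdsd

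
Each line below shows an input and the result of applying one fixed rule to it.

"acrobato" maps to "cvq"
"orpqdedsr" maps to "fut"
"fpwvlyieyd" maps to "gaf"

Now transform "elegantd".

pvf

In each case the input is transformed by: shift every letter 2 places forward in the alphabet (wrapping around), then keep only the last 3 characters.
Starting from "elegantd": after the first operation, "gngicpvf"; after the second, "pvf".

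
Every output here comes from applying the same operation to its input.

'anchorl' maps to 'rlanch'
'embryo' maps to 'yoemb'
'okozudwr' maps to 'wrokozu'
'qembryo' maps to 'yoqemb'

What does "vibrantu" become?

Rule — move the last 2 characters to the front (rotate right by 2), then delete the last character.
"vibrantu" → "tuvibran" → "tuvibra".
(Check on "anchorl": → "rlancho" → "rlanch" ✓)

tuvibra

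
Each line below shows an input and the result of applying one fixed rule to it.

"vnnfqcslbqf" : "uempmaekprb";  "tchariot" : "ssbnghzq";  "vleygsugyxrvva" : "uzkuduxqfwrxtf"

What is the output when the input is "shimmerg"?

The pattern: take characters alternately from the front and the back (1st, last, 2nd, 2nd-last, ...), then shift every letter 1 place backward in the alphabet (wrapping around).
On "shimmerg": the first step gives "sghriemm", and the second then gives "rfgqhdll".

rfgqhdll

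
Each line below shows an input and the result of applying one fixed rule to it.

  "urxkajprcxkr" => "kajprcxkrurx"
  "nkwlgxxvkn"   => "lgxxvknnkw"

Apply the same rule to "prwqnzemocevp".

Rule — move the first 3 characters to the end (rotate left by 3).
So "prwqnzemocevp" becomes "qnzemocevpprw".

qnzemocevpprw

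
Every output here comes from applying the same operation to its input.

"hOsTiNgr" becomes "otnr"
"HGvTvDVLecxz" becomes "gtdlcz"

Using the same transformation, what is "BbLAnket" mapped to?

Looking at the pairs, the operation is to keep every other character starting from the second (positions 2nd, 4th, 6th, ...), then convert every letter to lowercase.
On "BbLAnket": the first step gives "bAkt", and the second then gives "bakt".
(Check on "hOsTiNgr": → "OTNr" → "otnr" ✓)

bakt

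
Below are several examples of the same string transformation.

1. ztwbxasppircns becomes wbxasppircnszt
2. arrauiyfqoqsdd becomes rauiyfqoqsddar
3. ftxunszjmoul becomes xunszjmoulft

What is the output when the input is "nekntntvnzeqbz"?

kntntvnzeqbzne

The transformation: move the first 2 characters to the end (rotate left by 2).
Doing the same to "nekntntvnzeqbz": "kntntvnzeqbzne".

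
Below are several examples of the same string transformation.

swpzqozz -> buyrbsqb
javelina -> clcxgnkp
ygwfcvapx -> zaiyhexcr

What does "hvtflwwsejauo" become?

qjxvhnyyuglcw

Each output is the input with this applied: shift every letter 2 places forward in the alphabet (wrapping around), then move the last character to the front.
Working it through for "hvtflwwsejauo": intermediate "jxvhnyyuglcwq", final "qjxvhnyyuglcw".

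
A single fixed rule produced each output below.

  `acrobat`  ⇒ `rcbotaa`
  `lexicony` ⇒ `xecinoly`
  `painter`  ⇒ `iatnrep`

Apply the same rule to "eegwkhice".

gekwihece

Looking at the pairs, the operation is to move the first character to the end, then swap each adjacent pair of characters (1↔2, 3↔4, ...).
"eegwkhice" → "egwkhicee" → "gekwihece".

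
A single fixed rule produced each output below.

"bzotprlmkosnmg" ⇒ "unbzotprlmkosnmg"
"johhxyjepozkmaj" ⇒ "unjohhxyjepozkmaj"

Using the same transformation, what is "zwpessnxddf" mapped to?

unzwpessnxddf

The pattern: prepend "un".
On "zwpessnxddf" that produces "unzwpessnxddf".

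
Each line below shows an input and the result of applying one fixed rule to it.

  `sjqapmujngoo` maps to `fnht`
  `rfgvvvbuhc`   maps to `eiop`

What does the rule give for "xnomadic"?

kzv

Looking at the pairs, the operation is to shift every letter 13 places forward in the alphabet (wrapping around) — i.e. ROT13, then keep one character in every 3, starting at position 1 (positions 1st, 4th, 7th, ...).
On "xnomadic" that produces "kzv".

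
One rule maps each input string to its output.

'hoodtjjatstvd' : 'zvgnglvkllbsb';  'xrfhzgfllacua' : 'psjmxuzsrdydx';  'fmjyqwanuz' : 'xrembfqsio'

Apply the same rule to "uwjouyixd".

mvopbagqm

The transformation: take characters alternately from the front and the back (1st, last, 2nd, 2nd-last, ...), then shift every letter 8 places backward in the alphabet (wrapping around).
Working it through for "uwjouyixd": intermediate "udwxjioyu", final "mvopbagqm".
(Check on "hoodtjjatstvd": → "hdovotdsttjaj" → "zvgnglvkllbsb" ✓)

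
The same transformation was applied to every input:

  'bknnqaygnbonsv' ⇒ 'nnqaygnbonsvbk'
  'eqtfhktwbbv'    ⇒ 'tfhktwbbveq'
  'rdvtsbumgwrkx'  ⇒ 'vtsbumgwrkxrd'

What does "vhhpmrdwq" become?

Looking at the pairs, the operation is to move the first 2 characters to the end (rotate left by 2).
For "vhhpmrdwq" the result is "hpmrdwqvh".

hpmrdwqvh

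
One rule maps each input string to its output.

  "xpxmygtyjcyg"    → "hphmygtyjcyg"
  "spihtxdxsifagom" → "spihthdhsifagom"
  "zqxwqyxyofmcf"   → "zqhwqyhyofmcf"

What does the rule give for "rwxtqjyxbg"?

rwhtqjyhbg

In each case the input is transformed by: replace every "x" with "h".
Doing the same to "rwxtqjyxbg": "rwhtqjyhbg".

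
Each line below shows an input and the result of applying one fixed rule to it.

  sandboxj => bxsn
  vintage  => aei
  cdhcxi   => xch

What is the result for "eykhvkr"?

Each output is the input with this applied: move the first 3 characters to the end (rotate left by 3), then keep every other character starting from the second (positions 2nd, 4th, 6th, ...).
Applying both steps to "eykhvkr": "hvkreyk", then "vry".

vry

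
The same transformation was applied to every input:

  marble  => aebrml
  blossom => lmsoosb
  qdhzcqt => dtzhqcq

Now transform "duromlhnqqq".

The rule is to swap the first and last characters, then swap each adjacent pair of characters (1↔2, 3↔4, ...).
Working it through for "duromlhnqqq": intermediate "quromlhnqqd", final "uqorlmnhqqd".

uqorlmnhqqd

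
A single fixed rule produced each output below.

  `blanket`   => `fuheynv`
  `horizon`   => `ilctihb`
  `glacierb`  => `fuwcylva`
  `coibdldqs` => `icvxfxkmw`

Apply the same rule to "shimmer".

bcggylm

Rule — shift every letter 6 places backward in the alphabet (wrapping around), then move the first character to the end.
Applying both steps to "shimmer": "mbcggyl", then "bcggylm".
(Check on "coibdldqs": → "wicvxfxkm" → "icvxfxkmw" ✓)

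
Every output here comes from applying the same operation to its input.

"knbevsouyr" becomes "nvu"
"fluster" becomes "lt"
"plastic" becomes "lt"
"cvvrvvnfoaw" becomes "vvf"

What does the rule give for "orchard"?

Each output is the input with this applied: move the last character to the front, then keep one character in every 3, starting at position 3 (positions 3rd, 6th, 9th, ...).
Starting from "orchard": after the first operation, "dorchar"; after the second, "ra".

ra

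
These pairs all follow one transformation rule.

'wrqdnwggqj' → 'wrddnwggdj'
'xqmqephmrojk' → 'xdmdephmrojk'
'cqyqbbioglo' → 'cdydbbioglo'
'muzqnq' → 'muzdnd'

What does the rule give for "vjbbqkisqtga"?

The rule is to replace every "q" with "d".
"vjbbqkisqtga" → "vjbbdkisdtga".

vjbbdkisdtga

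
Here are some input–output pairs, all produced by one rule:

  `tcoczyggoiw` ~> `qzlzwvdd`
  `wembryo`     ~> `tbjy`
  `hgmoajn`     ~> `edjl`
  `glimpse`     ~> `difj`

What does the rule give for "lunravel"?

Each output is the input with this applied: shift every letter 3 places backward in the alphabet (wrapping around), then delete the last 3 characters.
On "lunravel" that produces "irkox".

irkox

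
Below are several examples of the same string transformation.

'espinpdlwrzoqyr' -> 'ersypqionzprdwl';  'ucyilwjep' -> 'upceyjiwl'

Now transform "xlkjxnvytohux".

xxlukhjoxtnyv

In each case the input is transformed by: take characters alternately from the front and the back (1st, last, 2nd, 2nd-last, ...).
For "xlkjxnvytohux" the result is "xxlukhjoxtnyv".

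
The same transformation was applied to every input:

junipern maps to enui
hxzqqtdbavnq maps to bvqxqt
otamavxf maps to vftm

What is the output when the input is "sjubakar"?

krjb

Rule — keep every other character starting from the second (positions 2nd, 4th, 6th, ...), then swap the front and back halves of the string.
On "sjubakar" that produces "krjb".
(Check on "junipern": → "uien" → "enui" ✓)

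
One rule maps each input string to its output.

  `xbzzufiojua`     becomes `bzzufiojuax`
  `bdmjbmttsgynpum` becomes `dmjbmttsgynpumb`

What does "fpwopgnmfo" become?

In each case the input is transformed by: move the first character to the end.
For "fpwopgnmfo" the result is "pwopgnmfof".

pwopgnmfof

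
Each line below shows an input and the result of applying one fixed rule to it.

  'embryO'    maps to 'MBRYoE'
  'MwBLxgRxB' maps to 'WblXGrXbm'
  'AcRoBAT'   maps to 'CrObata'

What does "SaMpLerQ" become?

AmPlERqs

In each case the input is transformed by: move the first character to the end, then flip the case of every letter.
"SaMpLerQ" → "aMpLerQS" → "AmPlERqs".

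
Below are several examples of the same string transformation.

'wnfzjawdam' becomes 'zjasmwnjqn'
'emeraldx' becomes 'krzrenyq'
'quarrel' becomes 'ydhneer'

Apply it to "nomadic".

pabznqv

What's happening: shift every letter 13 places forward in the alphabet (wrapping around) — i.e. ROT13, then move the last character to the front.
For "nomadic", step one produces "abznqvp"; step two turns that into "pabznqv".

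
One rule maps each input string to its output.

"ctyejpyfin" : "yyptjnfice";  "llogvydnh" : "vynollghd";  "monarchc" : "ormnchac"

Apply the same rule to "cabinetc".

In each case the input is transformed by: sort the characters into reverse alphabetical order, then swap each adjacent pair of characters (1↔2, 3↔4, ...).
On "cabinetc" that produces "nteiccab".

nteiccab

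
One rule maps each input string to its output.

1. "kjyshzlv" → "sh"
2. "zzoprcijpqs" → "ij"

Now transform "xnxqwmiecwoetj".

wo

Looking at the pairs, the operation is to move the last 3 characters to the front (rotate right by 3), then keep only the last 2 characters.
Working it through for "xnxqwmiecwoetj": intermediate "etjxnxqwmiecwo", final "wo".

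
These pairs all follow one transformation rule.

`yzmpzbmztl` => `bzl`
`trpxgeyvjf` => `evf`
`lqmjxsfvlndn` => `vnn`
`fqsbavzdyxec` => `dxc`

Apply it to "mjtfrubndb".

Rule — keep every other character starting from the second (positions 2nd, 4th, 6th, ...), then keep only the last 3 characters.
So "mjtfrubndb" becomes "unb".

unb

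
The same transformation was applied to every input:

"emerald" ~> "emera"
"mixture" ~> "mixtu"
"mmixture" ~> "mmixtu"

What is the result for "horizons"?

Each output is the input with this applied: delete the last 2 characters.
"horizons" → "horizo".

horizo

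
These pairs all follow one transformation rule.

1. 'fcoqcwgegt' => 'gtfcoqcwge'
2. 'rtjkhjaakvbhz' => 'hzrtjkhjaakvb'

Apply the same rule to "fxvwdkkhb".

The pattern: move the last 2 characters to the front (rotate right by 2).
On "fxvwdkkhb" that produces "hbfxvwdkk".

hbfxvwdkk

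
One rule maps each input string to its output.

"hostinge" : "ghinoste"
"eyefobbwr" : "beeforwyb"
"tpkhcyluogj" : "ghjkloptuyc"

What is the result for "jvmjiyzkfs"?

ijjkmsvyzf

What's happening: sort the characters into alphabetical order, then move the first character to the end.
On "jvmjiyzkfs" that produces "ijjkmsvyzf".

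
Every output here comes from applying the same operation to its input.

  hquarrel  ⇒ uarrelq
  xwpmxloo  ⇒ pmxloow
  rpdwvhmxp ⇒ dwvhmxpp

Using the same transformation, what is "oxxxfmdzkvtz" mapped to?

xxfmdzkvtzx

What's happening: delete the first character, then move the first character to the end.
"oxxxfmdzkvtz" → "xxxfmdzkvtz" → "xxfmdzkvtzx".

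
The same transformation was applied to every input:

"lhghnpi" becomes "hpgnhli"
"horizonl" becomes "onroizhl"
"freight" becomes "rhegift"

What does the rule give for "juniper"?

uenpijr

Rule — take characters alternately from the front and the back (1st, last, 2nd, 2nd-last, ...), then move the first 2 characters to the end (rotate left by 2).
On "juniper": the first step gives "jruenpi", and the second then gives "uenpijr".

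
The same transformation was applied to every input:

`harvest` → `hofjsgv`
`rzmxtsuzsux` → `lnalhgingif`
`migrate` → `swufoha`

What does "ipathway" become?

The rule is to swap the first and last characters, then shift every letter 12 places backward in the alphabet (wrapping around).
Doing the same to "ipathway": "mdohvkow".
(Check on "migrate": → "eigratm" → "swufoha" ✓)

mdohvkow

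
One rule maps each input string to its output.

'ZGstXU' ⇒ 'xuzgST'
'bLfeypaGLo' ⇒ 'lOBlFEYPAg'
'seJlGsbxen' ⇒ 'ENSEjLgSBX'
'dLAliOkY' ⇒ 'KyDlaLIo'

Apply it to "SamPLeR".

Looking at the pairs, the operation is to flip the case of every letter, then move the last 2 characters to the front (rotate right by 2).
So "SamPLeR" becomes "ErsAMpl".

ErsAMpl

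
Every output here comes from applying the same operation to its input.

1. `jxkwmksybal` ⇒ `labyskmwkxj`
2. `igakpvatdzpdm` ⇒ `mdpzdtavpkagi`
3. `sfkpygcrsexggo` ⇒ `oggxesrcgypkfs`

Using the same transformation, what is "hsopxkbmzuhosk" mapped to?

The transformation: reverse the string.
Applying that to "hsopxkbmzuhosk" gives "ksohuzmbkxposh".

ksohuzmbkxposh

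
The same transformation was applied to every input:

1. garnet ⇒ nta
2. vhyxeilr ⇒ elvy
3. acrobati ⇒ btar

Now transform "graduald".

What's happening: swap the front and back halves of the string, then keep every other character starting from the first (positions 1st, 3rd, 5th, ...).
Working it through for "graduald": intermediate "ualdgrad", final "ulga".

ulga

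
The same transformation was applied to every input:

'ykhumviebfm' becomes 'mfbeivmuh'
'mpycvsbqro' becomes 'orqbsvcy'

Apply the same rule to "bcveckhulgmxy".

The rule is to reverse the string, then delete the last 2 characters.
Applying both steps to "bcveckhulgmxy": "yxmgluhkcevcb", then "yxmgluhkcev".
(Check on "mpycvsbqro": → "orqbsvcypm" → "orqbsvcy" ✓)

yxmgluhkcev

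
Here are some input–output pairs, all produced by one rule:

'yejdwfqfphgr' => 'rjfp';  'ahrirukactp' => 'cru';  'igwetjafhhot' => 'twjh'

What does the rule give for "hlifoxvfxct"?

The rule is to keep one character in every 3, starting at position 3 (positions 3rd, 6th, 9th, ...), then move the last character to the front.
Applying both steps to "hlifoxvfxct": "ixx", then "xix".

xix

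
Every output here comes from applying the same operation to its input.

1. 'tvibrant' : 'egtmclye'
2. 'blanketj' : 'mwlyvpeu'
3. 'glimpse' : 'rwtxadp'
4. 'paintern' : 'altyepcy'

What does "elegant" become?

pwprlye

The transformation: shift every letter 11 places forward in the alphabet (wrapping around).
On "elegant" that produces "pwprlye".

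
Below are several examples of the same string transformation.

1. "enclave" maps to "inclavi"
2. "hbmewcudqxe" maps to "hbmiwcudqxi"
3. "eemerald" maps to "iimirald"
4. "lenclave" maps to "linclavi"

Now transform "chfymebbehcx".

chfymibbihcx

The rule is to replace every "e" with "i".
On "chfymebbehcx" that produces "chfymibbihcx".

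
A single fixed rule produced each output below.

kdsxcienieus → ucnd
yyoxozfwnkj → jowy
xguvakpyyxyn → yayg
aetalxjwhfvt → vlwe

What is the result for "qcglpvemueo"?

Looking at the pairs, the operation is to keep one character in every 3, starting at position 2 (positions 2nd, 5th, 8th, ...), then swap the first and last characters.
So "qcglpvemueo" becomes "opmc".

opmc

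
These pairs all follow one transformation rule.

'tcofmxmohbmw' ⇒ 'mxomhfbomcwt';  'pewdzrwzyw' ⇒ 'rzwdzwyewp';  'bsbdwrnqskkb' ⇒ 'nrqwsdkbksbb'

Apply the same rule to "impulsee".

luspemei

The rule is to swap the front and back halves of the string, then take characters alternately from the front and the back (1st, last, 2nd, 2nd-last, ...).
On "impulsee": the first step gives "lseeimpu", and the second then gives "luspemei".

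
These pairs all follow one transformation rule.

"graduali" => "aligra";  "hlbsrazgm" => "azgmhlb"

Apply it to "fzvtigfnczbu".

gfnczbufzv

Each output is the input with this applied: move the first 3 characters to the end (rotate left by 3), then delete the first 2 characters.
Applying both steps to "fzvtigfnczbu": "tigfnczbufzv", then "gfnczbufzv".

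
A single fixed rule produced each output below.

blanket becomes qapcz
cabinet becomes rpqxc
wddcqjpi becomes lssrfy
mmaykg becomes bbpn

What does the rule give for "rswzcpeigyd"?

What's happening: delete the last 2 characters, then shift every letter 11 places backward in the alphabet (wrapping around).
Starting from "rswzcpeigyd": after the first operation, "rswzcpeig"; after the second, "ghloretxv".
(Check on "mmaykg": → "mmay" → "bbpn" ✓)

ghloretxv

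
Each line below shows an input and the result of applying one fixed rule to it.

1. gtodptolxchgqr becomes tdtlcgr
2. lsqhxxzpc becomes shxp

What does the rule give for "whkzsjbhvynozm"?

In each case the input is transformed by: keep every other character starting from the second (positions 2nd, 4th, 6th, ...).
Doing the same to "whkzsjbhvynozm": "hzjhyom".

hzjhyom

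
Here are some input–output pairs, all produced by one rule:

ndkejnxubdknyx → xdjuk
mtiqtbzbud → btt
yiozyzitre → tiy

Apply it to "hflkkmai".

Each output is the input with this applied: keep one character in every 3, starting at position 2 (positions 2nd, 5th, 8th, ...), then move the last character to the front.
Applying both steps to "hflkkmai": "fki", then "ifk".
(Check on "ndkejnxubdknyx": → "djukx" → "xdjuk" ✓)

ifk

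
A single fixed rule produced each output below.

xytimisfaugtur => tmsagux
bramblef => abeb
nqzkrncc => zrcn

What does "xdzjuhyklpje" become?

What's happening: move the first character to the end, then keep every other character starting from the second (positions 2nd, 4th, 6th, ...).
For "xdzjuhyklpje", step one produces "dzjuhyklpjex"; step two turns that into "zuyljx".

zuyljx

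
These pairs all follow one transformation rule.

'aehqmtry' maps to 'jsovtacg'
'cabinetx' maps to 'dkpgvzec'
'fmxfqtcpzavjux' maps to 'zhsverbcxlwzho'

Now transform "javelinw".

xgnkpylc

Rule — move the first 2 characters to the end (rotate left by 2), then shift every letter 2 places forward in the alphabet (wrapping around).
Working it through for "javelinw": intermediate "velinwja", final "xgnkpylc".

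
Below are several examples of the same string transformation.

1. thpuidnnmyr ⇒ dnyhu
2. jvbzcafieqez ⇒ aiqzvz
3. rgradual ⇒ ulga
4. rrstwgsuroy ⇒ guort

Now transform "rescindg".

The rule is to keep every other character starting from the second (positions 2nd, 4th, 6th, ...), then move the first 2 characters to the end (rotate left by 2).
Starting from "rescindg": after the first operation, "ecng"; after the second, "ngec".

ngec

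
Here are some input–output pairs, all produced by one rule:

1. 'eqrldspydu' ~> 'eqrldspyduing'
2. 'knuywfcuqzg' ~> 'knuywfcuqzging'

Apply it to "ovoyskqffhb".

What's happening: append "ing".
For "ovoyskqffhb" the result is "ovoyskqffhbing".

ovoyskqffhbing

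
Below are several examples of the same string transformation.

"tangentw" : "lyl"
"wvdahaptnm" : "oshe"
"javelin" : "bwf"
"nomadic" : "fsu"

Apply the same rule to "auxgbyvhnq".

Rule — keep one character in every 3, starting at position 1 (positions 1st, 4th, 7th, ...), then shift every letter 8 places backward in the alphabet (wrapping around).
"auxgbyvhnq" → "agvq" → "syni".
(Check on "javelin": → "jen" → "bwf" ✓)

syni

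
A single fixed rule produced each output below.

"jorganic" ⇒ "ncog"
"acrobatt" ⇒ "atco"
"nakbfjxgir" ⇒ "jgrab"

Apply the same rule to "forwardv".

rvow

Looking at the pairs, the operation is to keep every other character starting from the second (positions 2nd, 4th, 6th, ...), then move the first 2 characters to the end (rotate left by 2).
Doing the same to "forwardv": "rvow".
(Check on "jorganic": → "ognc" → "ncog" ✓)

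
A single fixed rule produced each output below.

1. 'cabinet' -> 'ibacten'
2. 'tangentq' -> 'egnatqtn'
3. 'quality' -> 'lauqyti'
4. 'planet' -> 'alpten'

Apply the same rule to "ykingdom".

gnikymod

What's happening: reverse the string, then move the first 3 characters to the end (rotate left by 3).
Working it through for "ykingdom": intermediate "modgniky", final "gnikymod".
(Check on "tangentq": → "qtnegnat" → "egnatqtn" ✓)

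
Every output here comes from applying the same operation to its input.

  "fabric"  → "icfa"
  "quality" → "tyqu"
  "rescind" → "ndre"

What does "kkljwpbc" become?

The rule is to move the last 2 characters to the front (rotate right by 2), then keep only the first 4 characters.
"kkljwpbc" → "bckkljwp" → "bckk".

bckk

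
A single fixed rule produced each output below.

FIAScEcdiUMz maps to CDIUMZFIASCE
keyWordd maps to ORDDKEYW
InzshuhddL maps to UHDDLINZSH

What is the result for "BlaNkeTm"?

The rule is to swap the front and back halves of the string, then convert every letter to uppercase.
Starting from "BlaNkeTm": after the first operation, "keTmBlaN"; after the second, "KETMBLAN".

KETMBLAN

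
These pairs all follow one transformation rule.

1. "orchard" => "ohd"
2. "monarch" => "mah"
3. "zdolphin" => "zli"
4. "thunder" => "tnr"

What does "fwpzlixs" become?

Looking at the pairs, the operation is to keep one character in every 3, starting at position 1 (positions 1st, 4th, 7th, ...).
Doing the same to "fwpzlixs": "fzx".

fzx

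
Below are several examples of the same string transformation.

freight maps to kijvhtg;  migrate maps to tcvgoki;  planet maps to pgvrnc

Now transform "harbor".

dqtjct

Looking at the pairs, the operation is to move the first 3 characters to the end (rotate left by 3), then shift every letter 2 places forward in the alphabet (wrapping around).
Doing the same to "harbor": "dqtjct".
(Check on "planet": → "netpla" → "pgvrnc" ✓)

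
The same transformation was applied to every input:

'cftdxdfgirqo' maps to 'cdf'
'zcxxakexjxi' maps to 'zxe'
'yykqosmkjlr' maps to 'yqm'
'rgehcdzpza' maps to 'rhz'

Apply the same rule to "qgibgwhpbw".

qbh

In each case the input is transformed by: delete the last 3 characters, then keep one character in every 3, starting at position 1 (positions 1st, 4th, 7th, ...).
Starting from "qgibgwhpbw": after the first operation, "qgibgwh"; after the second, "qbh".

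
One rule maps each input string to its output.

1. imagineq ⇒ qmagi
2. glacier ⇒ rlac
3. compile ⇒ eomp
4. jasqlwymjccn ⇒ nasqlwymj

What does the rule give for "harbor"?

rar

The rule is to swap the first and last characters, then delete the last 3 characters.
Starting from "harbor": after the first operation, "rarboh"; after the second, "rar".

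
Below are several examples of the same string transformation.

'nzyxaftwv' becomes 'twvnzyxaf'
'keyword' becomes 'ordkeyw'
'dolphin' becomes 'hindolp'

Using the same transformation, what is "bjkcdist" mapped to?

istbjkcd

The pattern: move the last 3 characters to the front (rotate right by 3).
So "bjkcdist" becomes "istbjkcd".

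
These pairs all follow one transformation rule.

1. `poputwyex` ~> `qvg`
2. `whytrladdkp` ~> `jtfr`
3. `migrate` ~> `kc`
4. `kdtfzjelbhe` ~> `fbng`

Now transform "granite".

tk

The rule is to keep one character in every 3, starting at position 2 (positions 2nd, 5th, 8th, ...), then shift every letter 2 places forward in the alphabet (wrapping around).
On "granite": the first step gives "ri", and the second then gives "tk".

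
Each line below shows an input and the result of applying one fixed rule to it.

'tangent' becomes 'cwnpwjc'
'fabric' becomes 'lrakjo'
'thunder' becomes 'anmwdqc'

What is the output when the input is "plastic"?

Looking at the pairs, the operation is to reverse the string, then shift every letter 9 places forward in the alphabet (wrapping around).
For "plastic", step one produces "citsalp"; step two turns that into "lrcbjuy".

lrcbjuy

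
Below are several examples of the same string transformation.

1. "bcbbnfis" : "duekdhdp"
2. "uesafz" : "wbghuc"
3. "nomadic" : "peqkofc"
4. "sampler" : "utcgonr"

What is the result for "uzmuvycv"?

wxbeoawx

The pattern: take characters alternately from the front and the back (1st, last, 2nd, 2nd-last, ...), then shift every letter 2 places forward in the alphabet (wrapping around).
Applying both steps to "uzmuvycv": "uvzcmyuv", then "wxbeoawx".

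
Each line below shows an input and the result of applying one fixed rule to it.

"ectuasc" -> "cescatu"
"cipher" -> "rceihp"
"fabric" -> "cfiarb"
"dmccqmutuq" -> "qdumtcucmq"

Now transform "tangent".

Each output is the input with this applied: take characters alternately from the front and the back (1st, last, 2nd, 2nd-last, ...), then swap each adjacent pair of characters (1↔2, 3↔4, ...).
"tangent" → "ttanneg" → "ttnaeng".

ttnaeng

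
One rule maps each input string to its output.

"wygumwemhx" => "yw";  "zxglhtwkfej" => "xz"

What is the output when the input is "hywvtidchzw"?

yh

Each output is the input with this applied: swap each adjacent pair of characters (1↔2, 3↔4, ...), then keep only the first 2 characters.
"hywvtidchzw" → "yhvwitcdzhw" → "yh".
(Check on "zxglhtwkfej": → "xzlgthkwefj" → "xz" ✓)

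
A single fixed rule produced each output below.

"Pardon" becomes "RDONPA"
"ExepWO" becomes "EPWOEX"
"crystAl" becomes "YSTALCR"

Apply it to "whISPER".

Each output is the input with this applied: move the first 2 characters to the end (rotate left by 2), then convert every letter to uppercase.
"whISPER" → "ISPERwh" → "ISPERWH".

ISPERWH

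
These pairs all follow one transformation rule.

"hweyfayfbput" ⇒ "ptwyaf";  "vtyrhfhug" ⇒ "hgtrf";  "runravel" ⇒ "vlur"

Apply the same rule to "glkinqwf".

The pattern: move the last 3 characters to the front (rotate right by 3), then keep every other character starting from the first (positions 1st, 3rd, 5th, ...).
So "glkinqwf" becomes "qfli".

qfli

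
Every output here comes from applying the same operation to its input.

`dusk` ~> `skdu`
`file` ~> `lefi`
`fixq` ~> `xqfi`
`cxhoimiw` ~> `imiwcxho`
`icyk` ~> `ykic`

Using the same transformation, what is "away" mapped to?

The rule is to swap the front and back halves of the string.
"away" → "ayaw".

ayaw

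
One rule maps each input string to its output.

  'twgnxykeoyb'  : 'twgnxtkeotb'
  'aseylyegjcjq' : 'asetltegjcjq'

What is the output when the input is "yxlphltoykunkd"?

txlphltotkunkd

The transformation: replace every "y" with "t".
"yxlphltoykunkd" → "txlphltotkunkd".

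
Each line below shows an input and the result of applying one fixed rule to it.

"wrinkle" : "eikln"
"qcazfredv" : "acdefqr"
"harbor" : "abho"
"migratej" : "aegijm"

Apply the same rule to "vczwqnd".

cdnqv

Looking at the pairs, the operation is to sort the characters into alphabetical order, then delete the last 2 characters.
Applying both steps to "vczwqnd": "cdnqvwz", then "cdnqv".
(Check on "migratej": → "aegijmrt" → "aegijm" ✓)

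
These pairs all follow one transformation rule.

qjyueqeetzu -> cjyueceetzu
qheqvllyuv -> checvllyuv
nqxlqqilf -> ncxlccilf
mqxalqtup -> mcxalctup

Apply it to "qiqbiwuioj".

cicbiwuioj

What's happening: replace every "q" with "c".
"qiqbiwuioj" → "cicbiwuioj".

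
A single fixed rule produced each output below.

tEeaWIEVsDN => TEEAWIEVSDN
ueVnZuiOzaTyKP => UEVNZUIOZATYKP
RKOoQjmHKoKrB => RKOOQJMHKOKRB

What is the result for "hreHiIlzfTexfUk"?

The pattern: convert every letter to uppercase.
"hreHiIlzfTexfUk" → "HREHIILZFTEXFUK".

HREHIILZFTEXFUK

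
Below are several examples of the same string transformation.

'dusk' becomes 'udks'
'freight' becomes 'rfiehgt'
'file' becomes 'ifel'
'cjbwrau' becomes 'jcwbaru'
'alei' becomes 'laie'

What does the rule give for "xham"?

hxma

Each output is the input with this applied: swap each adjacent pair of characters (1↔2, 3↔4, ...).
On "xham" that produces "hxma".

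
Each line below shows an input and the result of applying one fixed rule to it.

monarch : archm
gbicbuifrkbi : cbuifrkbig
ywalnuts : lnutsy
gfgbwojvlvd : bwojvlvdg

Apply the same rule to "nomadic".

adicn

What's happening: move the first character to the end, then delete the first 2 characters.
"nomadic" → "adicn".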